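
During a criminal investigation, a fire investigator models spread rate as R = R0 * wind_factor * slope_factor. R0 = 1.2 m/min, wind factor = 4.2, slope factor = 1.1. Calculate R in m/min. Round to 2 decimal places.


Fire spread rate calculation:
R = R0 * wind_factor * slope_factor
= 1.2 * 4.2 * 1.1
= 5.04 * 1.1
= 5.54 m/min

5.54


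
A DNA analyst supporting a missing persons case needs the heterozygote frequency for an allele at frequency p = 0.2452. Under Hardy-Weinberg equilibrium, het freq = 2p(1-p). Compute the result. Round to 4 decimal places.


Hardy-Weinberg heterozygote frequency:
q = 1 - p = 1 - 0.2452 = 0.7548
2pq = 2 * 0.2452 * 0.7548 = 0.3702

0.3702


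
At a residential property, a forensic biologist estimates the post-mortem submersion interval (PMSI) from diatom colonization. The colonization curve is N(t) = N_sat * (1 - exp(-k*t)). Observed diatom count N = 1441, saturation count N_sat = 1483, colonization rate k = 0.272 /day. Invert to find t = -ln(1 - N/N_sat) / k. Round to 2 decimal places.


PMSI from diatom colonization curve:
N / N_sat = 1441 / 1483 = 0.971679
1 - N/N_sat = 0.028321
ln(1 - N/N_sat) = -3.564152
t = -ln(1 - N/N_sat) / k = -(-3.564152) / 0.272 = 13.10 days

13.10


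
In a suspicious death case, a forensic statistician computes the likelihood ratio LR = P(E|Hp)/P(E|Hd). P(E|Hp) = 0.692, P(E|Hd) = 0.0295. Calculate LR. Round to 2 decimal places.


Likelihood ratio calculation:
LR = P(E|Hp) / P(E|Hd)
LR = 0.692 / 0.0295
LR = 23.46

23.46


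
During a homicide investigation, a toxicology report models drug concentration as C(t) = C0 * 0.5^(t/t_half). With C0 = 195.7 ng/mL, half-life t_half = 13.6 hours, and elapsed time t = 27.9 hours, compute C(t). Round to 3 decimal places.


Drug concentration decay:
Number of half-lives = t / t_half = 27.9 / 13.6 = 2.051471
Decay factor = 0.5^2.051471 = 0.24123799
C(t) = 195.7 * 0.24123799 = 47.210 ng/mL

47.210


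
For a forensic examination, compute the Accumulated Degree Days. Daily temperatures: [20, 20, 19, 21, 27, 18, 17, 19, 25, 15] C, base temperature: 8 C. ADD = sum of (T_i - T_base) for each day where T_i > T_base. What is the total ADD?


Computing ADD day by day:
Day 1: max(0, 20 - 8) = 12
Day 2: max(0, 20 - 8) = 12
Day 3: max(0, 19 - 8) = 11
Day 4: max(0, 21 - 8) = 13
Day 5: max(0, 27 - 8) = 19
Day 6: max(0, 18 - 8) = 10
Day 7: max(0, 17 - 8) = 9
Day 8: max(0, 19 - 8) = 11
Day 9: max(0, 25 - 8) = 17
Day 10: max(0, 15 - 8) = 7
Total ADD = 121

121


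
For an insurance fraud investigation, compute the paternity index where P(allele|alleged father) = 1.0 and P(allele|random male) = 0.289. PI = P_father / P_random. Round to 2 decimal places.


Paternity Index calculation:
PI = P(allele|father) / P(allele|random)
PI = 1.0 / 0.289
PI = 3.46

3.46


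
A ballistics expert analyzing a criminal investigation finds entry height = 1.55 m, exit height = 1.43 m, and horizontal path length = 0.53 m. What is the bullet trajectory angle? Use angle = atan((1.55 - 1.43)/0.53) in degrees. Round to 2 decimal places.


Bullet trajectory angle:
Height difference = 1.55 - 1.43 = 0.12 m
angle = atan(0.12 / 0.53)
angle = atan(0.226415)
angle = 12.76 degrees

12.76


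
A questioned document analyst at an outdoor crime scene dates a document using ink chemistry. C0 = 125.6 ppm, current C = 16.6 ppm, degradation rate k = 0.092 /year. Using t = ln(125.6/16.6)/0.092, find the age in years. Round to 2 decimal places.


Document age estimation:
C0/C = 125.6 / 16.6 = 7.566265
ln(C0/C) = 2.0237
t = 2.0237 / 0.092 = 22.00 years

22.00


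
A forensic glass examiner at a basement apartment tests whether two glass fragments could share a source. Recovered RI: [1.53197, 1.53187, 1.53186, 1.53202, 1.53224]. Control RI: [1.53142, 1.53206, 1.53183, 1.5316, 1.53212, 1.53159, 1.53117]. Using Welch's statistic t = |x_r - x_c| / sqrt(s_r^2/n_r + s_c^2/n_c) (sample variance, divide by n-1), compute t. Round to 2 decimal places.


Welch's t-criterion for glass RI comparison:
Recovered mean = sum / n_r = 7.65996 / 5 = 1.531992
Control mean = sum / n_c = 10.72179 / 7 = 1.5316843
Recovered sample variance s_r^2 = 2.377e-08
Control sample variance s_c^2 = 1.17095e-07
Welch SE (unpooled) = sqrt(s_r^2/n_r + s_c^2/n_c) = sqrt(4.754e-09 + 1.67279e-08) = sqrt(2.14819e-08) = 0.000146567
|mean_r - mean_c| = 0.000307714
t = 0.000307714 / 0.000146567 = 2.10

2.10


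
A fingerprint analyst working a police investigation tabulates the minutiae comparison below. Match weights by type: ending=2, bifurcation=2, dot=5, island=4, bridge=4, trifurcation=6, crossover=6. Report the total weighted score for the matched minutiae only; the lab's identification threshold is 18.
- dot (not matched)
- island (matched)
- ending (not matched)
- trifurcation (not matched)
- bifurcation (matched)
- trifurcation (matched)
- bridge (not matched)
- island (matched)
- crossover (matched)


Weighted minutiae match score:
  dot: not matched, +0
  island: matched, +4 (running total 4)
  ending: not matched, +0
  trifurcation: not matched, +0
  bifurcation: matched, +2 (running total 6)
  trifurcation: matched, +6 (running total 12)
  bridge: not matched, +0
  island: matched, +4 (running total 16)
  crossover: matched, +6 (running total 22)
Total score = 22
Threshold = 18; verdict = identification

22


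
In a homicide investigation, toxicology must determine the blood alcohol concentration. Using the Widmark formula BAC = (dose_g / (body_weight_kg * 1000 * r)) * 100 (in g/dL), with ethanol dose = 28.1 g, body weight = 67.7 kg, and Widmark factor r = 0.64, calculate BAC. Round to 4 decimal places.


Applying the Widmark formula:
BAC = (dose_g / (body_wt * 1000 * r)) * 100
Denominator = 67.7 * 1000 * 0.64 = 43328
BAC = (28.1 / 43328) * 100
BAC = 0.0649 g/dL

0.0649


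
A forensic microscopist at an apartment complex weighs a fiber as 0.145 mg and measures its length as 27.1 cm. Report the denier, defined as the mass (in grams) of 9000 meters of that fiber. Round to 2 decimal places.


Denier calculation:
Mass in grams = 0.145 mg / 1000 = 0.000145 g
Length in meters = 27.1 cm / 100 = 0.271 m
Linear density = mass / length = 0.000145 / 0.271 = 0.00053506 g/m
Denier = (g/m) * 9000 = 0.00053506 * 9000 = 4.82

4.82


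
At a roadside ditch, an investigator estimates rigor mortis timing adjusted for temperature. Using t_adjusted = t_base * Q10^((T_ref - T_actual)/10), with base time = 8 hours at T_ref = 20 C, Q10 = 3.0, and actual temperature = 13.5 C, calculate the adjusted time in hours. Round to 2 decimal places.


Rigor mortis time adjustment:
Exponent = (T_ref - T_actual) / 10 = (20 - 13.5) / 10 = 0.65
Q10 factor = 3.0^0.65 = 2.04234
t_adjusted = 8 * 2.04234 = 16.34 hours

16.34


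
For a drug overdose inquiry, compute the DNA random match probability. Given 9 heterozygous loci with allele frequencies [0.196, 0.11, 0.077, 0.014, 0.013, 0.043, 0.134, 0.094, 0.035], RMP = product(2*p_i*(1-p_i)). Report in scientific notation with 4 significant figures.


Computing RMP for 9 loci:
Locus 1: 2 * 0.196 * 0.804 = 0.315168
Locus 2: 2 * 0.11 * 0.89 = 0.1958
Locus 3: 2 * 0.077 * 0.923 = 0.142142
Locus 4: 2 * 0.014 * 0.986 = 0.027608
Locus 5: 2 * 0.013 * 0.987 = 0.025662
Locus 6: 2 * 0.043 * 0.957 = 0.082302
Locus 7: 2 * 0.134 * 0.866 = 0.232088
Locus 8: 2 * 0.094 * 0.906 = 0.170328
Locus 9: 2 * 0.035 * 0.965 = 0.06755
RMP = 1.366e-09

1.366e-09


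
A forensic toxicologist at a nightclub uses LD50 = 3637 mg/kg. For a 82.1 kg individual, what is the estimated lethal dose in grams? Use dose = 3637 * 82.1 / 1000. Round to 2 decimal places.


Lethal dose calculation:
Lethal dose = LD50 * body_weight / 1000
= 3637 * 82.1 / 1000
= 298597.7 / 1000
= 298.60 g

298.60


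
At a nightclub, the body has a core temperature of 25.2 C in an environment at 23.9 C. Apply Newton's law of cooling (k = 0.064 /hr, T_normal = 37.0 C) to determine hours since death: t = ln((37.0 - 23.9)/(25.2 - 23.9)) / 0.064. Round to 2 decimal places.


Using Newton's law of cooling:
t = ln((T_normal - T_ambient) / (T_body - T_ambient)) / k
T_normal - T_ambient = 13.1
T_body - T_ambient = 1.3
Ratio = 10.076923
ln(ratio) = 2.310248
t = 2.310248 / 0.064 = 36.10 hours

36.10


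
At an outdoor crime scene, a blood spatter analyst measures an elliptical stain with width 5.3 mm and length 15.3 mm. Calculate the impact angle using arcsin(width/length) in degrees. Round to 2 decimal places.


Blood spatter impact angle calculation:
width / length = 5.3 / 15.3 = 0.346405
angle = arcsin(0.346405)
angle = 20.27 degrees

20.27


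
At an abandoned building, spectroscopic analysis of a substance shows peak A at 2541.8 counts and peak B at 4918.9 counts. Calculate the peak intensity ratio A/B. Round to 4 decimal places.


Spectral peak ratio:
Peak A = 2541.8 counts
Peak B = 4918.9 counts
Ratio = 2541.8 / 4918.9 = 0.5167

0.5167


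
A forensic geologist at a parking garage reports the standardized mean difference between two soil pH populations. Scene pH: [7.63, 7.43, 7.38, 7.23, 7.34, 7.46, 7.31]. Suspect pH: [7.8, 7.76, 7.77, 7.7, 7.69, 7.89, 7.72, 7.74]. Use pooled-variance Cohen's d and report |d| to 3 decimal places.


Pooled-variance Cohen's d for soil pH comparison:
Scene mean = 51.78 / 7 = 7.397143
Suspect mean = 62.07 / 8 = 7.75875
Scene sample variance s_s^2 = 0.01639
Suspect sample variance s_c^2 = 0.004155
Pooled variance = ((n_s-1)*s_s^2 + (n_c-1)*s_c^2) / (n_s + n_c - 2) = 0.009802
Pooled SD = sqrt(0.009802) = 0.099005
Mean difference = -0.361607
|d| = |-0.361607| / 0.099005 = 3.652

3.652


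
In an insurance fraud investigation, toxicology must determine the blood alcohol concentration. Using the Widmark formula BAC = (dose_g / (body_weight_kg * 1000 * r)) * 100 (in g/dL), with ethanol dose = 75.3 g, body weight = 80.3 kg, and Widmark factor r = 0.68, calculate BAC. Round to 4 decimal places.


Applying the Widmark formula:
BAC = (dose_g / (body_wt * 1000 * r)) * 100
Denominator = 80.3 * 1000 * 0.68 = 54604
BAC = (75.3 / 54604) * 100
BAC = 0.1379 g/dL

0.1379


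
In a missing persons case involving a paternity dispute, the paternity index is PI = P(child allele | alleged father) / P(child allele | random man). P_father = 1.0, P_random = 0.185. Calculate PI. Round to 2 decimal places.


Paternity Index calculation:
PI = P(allele|father) / P(allele|random)
PI = 1.0 / 0.185
PI = 5.41

5.41


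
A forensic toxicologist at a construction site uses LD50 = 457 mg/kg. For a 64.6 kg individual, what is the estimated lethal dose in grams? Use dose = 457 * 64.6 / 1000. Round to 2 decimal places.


Lethal dose calculation:
Lethal dose = LD50 * body_weight / 1000
= 457 * 64.6 / 1000
= 29522.2 / 1000
= 29.52 g

29.52


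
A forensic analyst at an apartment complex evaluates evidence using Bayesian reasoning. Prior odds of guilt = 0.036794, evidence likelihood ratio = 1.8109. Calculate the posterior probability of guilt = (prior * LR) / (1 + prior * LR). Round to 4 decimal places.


Bayesian evidence evaluation:
Posterior odds = prior_odds * LR = 0.036794 * 1.8109 = 0.06663025
Posterior probability = posterior_odds / (1 + posterior_odds)
= 0.06663025 / (1 + 0.06663025)
= 0.06663025 / 1.06663025
= 0.0625

0.0625


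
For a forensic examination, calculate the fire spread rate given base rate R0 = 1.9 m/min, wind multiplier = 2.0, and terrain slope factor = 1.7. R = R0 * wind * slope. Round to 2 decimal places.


Fire spread rate calculation:
R = R0 * wind_factor * slope_factor
= 1.9 * 2.0 * 1.7
= 3.8 * 1.7
= 6.46 m/min

6.46


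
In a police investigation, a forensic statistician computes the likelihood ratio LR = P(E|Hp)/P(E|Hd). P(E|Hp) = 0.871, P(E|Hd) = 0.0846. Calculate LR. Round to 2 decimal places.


Likelihood ratio calculation:
LR = P(E|Hp) / P(E|Hd)
LR = 0.871 / 0.0846
LR = 10.30

10.30


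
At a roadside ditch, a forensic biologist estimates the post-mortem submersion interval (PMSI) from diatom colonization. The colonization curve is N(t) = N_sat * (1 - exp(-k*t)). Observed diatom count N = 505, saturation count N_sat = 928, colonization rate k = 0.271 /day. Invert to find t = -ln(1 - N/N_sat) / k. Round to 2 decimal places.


PMSI from diatom colonization curve:
N / N_sat = 505 / 928 = 0.544181
1 - N/N_sat = 0.455819
ln(1 - N/N_sat) = -0.785659
t = -ln(1 - N/N_sat) / k = -(-0.785659) / 0.271 = 2.90 days

2.90


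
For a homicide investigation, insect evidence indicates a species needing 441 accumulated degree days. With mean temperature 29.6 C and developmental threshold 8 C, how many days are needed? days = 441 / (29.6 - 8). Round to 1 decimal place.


Insect development time:
Effective temperature = avg_temp - T_base = 29.6 - 8 = 21.6 C
Days = ADD / effective_temp = 441 / 21.6 = 20.4 days

20.4


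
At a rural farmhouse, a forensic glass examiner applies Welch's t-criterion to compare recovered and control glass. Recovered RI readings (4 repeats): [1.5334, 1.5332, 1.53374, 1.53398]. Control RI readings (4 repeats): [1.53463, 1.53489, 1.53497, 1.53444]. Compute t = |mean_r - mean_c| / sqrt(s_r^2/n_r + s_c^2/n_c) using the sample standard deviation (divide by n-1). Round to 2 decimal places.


Welch's t-criterion for glass RI comparison:
Recovered mean = sum / n_r = 6.13432 / 4 = 1.53358
Control mean = sum / n_c = 6.13893 / 4 = 1.5347325
Recovered sample variance s_r^2 = 1.208e-07
Control sample variance s_c^2 = 5.90917e-08
Welch SE (unpooled) = sqrt(s_r^2/n_r + s_c^2/n_c) = sqrt(3.02e-08 + 1.47729e-08) = sqrt(4.49729e-08) = 0.000212068
|mean_r - mean_c| = 0.0011525
t = 0.0011525 / 0.000212068 = 5.43

5.43


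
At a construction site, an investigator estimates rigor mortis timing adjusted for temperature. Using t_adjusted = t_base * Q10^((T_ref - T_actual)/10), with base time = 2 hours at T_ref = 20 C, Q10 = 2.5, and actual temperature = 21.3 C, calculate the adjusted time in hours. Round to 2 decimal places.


Rigor mortis time adjustment:
Exponent = (T_ref - T_actual) / 10 = (20 - 21.3) / 10 = -0.13
Q10 factor = 2.5^-0.13 = 0.8877
t_adjusted = 2 * 0.8877 = 1.78 hours

1.78


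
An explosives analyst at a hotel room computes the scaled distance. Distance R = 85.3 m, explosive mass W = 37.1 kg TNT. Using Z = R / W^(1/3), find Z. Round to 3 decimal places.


Scaled distance calculation:
W^(1/3) = 37.1^(1/3) = 3.335221
Z = R / W^(1/3) = 85.3 / 3.335221
Z = 25.576 m/kg^(1/3)

25.576


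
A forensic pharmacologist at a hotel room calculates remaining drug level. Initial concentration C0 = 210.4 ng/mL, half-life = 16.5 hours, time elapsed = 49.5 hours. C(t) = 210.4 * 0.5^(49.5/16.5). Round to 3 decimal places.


Drug concentration decay:
Number of half-lives = t / t_half = 49.5 / 16.5 = 3
Decay factor = 0.5^3 = 0.125
C(t) = 210.4 * 0.125 = 26.300 ng/mL

26.300


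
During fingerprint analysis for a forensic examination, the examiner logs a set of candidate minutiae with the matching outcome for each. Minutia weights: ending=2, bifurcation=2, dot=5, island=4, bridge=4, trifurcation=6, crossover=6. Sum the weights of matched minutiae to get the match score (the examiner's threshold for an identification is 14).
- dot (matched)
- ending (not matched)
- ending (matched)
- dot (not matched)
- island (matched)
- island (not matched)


Weighted minutiae match score:
  dot: matched, +5 (running total 5)
  ending: not matched, +0
  ending: matched, +2 (running total 7)
  dot: not matched, +0
  island: matched, +4 (running total 11)
  island: not matched, +0
Total score = 11
Threshold = 14; verdict = inconclusive

11


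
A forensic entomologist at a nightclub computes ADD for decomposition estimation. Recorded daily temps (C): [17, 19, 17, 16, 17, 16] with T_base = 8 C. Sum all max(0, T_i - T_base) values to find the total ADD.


Computing ADD day by day:
Day 1: max(0, 17 - 8) = 9
Day 2: max(0, 19 - 8) = 11
Day 3: max(0, 17 - 8) = 9
Day 4: max(0, 16 - 8) = 8
Day 5: max(0, 17 - 8) = 9
Day 6: max(0, 16 - 8) = 8
Total ADD = 54

54


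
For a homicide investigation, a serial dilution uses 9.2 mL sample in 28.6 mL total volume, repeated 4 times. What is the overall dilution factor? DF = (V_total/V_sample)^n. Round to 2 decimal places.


Dilution factor calculation:
Single dilution = V_total / V_sample = 28.6 / 9.2 ≈ 3.108696
Number of dilutions = 4
Total DF = (28.6 / 9.2)^4 (full precision, rounded at the end) = 93.39

93.39


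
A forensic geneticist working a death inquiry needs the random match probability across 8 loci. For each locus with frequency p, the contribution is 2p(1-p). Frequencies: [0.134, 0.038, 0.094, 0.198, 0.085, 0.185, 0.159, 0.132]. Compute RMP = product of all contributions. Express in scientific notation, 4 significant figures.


Computing RMP for 8 loci:
Locus 1: 2 * 0.134 * 0.866 = 0.232088
Locus 2: 2 * 0.038 * 0.962 = 0.073112
Locus 3: 2 * 0.094 * 0.906 = 0.170328
Locus 4: 2 * 0.198 * 0.802 = 0.317592
Locus 5: 2 * 0.085 * 0.915 = 0.15555
Locus 6: 2 * 0.185 * 0.815 = 0.30155
Locus 7: 2 * 0.159 * 0.841 = 0.267438
Locus 8: 2 * 0.132 * 0.868 = 0.229152
RMP = 2.639e-06

2.639e-06


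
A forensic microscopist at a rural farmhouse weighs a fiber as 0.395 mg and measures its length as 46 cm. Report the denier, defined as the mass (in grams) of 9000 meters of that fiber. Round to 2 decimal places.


Denier calculation:
Mass in grams = 0.395 mg / 1000 = 0.000395 g
Length in meters = 46 cm / 100 = 0.46 m
Linear density = mass / length = 0.000395 / 0.46 = 0.0008587 g/m
Denier = (g/m) * 9000 = 0.0008587 * 9000 = 7.73

7.73


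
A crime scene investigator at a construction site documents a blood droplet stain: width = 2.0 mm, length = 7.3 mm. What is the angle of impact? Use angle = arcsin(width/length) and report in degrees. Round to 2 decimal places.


Blood spatter impact angle calculation:
width / length = 2.0 / 7.3 = 0.273973
angle = arcsin(0.273973)
angle = 15.90 degrees

15.90


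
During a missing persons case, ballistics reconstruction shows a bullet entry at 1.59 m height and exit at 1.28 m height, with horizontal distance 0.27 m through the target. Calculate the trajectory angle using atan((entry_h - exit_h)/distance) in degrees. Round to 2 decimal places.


Bullet trajectory angle:
Height difference = 1.59 - 1.28 = 0.31 m
angle = atan(0.31 / 0.27)
angle = atan(1.148148)
angle = 48.95 degrees

48.95


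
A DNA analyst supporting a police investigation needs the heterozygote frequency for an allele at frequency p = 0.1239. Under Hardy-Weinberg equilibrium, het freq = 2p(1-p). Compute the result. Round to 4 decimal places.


Hardy-Weinberg heterozygote frequency:
q = 1 - p = 1 - 0.1239 = 0.8761
2pq = 2 * 0.1239 * 0.8761 = 0.2171

0.2171


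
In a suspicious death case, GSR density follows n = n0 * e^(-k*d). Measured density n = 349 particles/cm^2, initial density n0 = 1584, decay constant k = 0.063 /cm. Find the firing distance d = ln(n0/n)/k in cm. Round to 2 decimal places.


GSR distance calculation:
n0/n = 1584 / 349 = 4.538682
ln(n0/n) = 1.512637
d = 1.512637 / 0.063 = 24.01 cm

24.01


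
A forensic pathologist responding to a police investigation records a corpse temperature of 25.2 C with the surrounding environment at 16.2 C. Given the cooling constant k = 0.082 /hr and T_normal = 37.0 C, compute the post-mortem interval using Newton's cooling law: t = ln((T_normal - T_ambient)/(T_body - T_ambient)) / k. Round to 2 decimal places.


Using Newton's law of cooling:
t = ln((T_normal - T_ambient) / (T_body - T_ambient)) / k
T_normal - T_ambient = 20.8
T_body - T_ambient = 9.0
Ratio = 2.311111
ln(ratio) = 0.837728
t = 0.837728 / 0.082 = 10.22 hours

10.22


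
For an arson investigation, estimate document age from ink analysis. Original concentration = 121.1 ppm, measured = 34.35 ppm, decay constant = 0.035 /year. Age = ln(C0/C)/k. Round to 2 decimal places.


Document age estimation:
C0/C = 121.1 / 34.35 = 3.525473
ln(C0/C) = 1.260015
t = 1.260015 / 0.035 = 36.00 years

36.00


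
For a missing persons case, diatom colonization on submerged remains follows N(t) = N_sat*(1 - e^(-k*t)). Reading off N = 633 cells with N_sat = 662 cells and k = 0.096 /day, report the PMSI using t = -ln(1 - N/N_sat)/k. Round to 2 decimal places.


PMSI from diatom colonization curve:
N / N_sat = 633 / 662 = 0.956193
1 - N/N_sat = 0.043807
ln(1 - N/N_sat) = -3.127962
t = -ln(1 - N/N_sat) / k = -(-3.127962) / 0.096 = 32.58 days

32.58


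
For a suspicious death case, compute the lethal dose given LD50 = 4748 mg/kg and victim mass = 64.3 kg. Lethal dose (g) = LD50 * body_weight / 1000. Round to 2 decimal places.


Lethal dose calculation:
Lethal dose = LD50 * body_weight / 1000
= 4748 * 64.3 / 1000
= 305296.4 / 1000
= 305.30 g

305.30


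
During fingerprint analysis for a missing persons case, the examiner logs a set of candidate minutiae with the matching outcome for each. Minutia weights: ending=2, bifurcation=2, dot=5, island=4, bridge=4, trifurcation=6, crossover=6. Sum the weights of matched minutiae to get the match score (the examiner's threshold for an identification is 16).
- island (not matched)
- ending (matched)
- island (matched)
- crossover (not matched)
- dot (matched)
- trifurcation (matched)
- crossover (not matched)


Weighted minutiae match score:
  island: not matched, +0
  ending: matched, +2 (running total 2)
  island: matched, +4 (running total 6)
  crossover: not matched, +0
  dot: matched, +5 (running total 11)
  trifurcation: matched, +6 (running total 17)
  crossover: not matched, +0
Total score = 17
Threshold = 16; verdict = identification

17


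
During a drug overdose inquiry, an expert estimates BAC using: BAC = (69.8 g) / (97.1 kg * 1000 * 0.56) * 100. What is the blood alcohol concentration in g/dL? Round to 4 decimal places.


Applying the Widmark formula:
BAC = (dose_g / (body_wt * 1000 * r)) * 100
Denominator = 97.1 * 1000 * 0.56 = 54376
BAC = (69.8 / 54376) * 100
BAC = 0.1284 g/dL

0.1284


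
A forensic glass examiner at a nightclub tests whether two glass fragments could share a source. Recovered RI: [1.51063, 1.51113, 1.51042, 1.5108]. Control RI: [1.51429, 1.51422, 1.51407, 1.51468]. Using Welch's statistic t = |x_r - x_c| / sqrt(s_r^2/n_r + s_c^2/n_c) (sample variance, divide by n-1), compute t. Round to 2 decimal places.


Welch's t-criterion for glass RI comparison:
Recovered mean = sum / n_r = 6.04298 / 4 = 1.510745
Control mean = sum / n_c = 6.05726 / 4 = 1.514315
Recovered sample variance s_r^2 = 9.00333e-08
Control sample variance s_c^2 = 6.76333e-08
Welch SE (unpooled) = sqrt(s_r^2/n_r + s_c^2/n_c) = sqrt(2.25083e-08 + 1.69083e-08) = sqrt(3.94166e-08) = 0.000198536
|mean_r - mean_c| = 0.00357
t = 0.00357 / 0.000198536 = 17.98

17.98


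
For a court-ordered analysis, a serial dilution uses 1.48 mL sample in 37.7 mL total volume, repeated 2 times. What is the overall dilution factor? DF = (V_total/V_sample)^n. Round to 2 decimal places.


Dilution factor calculation:
Single dilution = V_total / V_sample = 37.7 / 1.48 ≈ 25.472973
Number of dilutions = 2
Total DF = (37.7 / 1.48)^2 (full precision, rounded at the end) = 648.87

648.87


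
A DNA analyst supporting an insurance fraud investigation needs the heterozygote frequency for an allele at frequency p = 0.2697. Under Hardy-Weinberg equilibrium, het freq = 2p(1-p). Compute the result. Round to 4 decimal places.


Hardy-Weinberg heterozygote frequency:
q = 1 - p = 1 - 0.2697 = 0.7303
2pq = 2 * 0.2697 * 0.7303 = 0.3939

0.3939


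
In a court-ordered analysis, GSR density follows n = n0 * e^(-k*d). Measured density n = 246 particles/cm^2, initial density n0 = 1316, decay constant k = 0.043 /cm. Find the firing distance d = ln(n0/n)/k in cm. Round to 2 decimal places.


GSR distance calculation:
n0/n = 1316 / 246 = 5.349593
ln(n0/n) = 1.67702
d = 1.67702 / 0.043 = 39.00 cm

39.00


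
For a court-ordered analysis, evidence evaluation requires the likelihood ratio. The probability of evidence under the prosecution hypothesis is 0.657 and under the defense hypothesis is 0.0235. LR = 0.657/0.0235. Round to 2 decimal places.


Likelihood ratio calculation:
LR = P(E|Hp) / P(E|Hd)
LR = 0.657 / 0.0235
LR = 27.96

27.96


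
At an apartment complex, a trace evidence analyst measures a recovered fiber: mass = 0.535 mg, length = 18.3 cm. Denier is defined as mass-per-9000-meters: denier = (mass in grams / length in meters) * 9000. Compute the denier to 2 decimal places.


Denier calculation:
Mass in grams = 0.535 mg / 1000 = 0.000535 g
Length in meters = 18.3 cm / 100 = 0.183 m
Linear density = mass / length = 0.000535 / 0.183 = 0.0029235 g/m
Denier = (g/m) * 9000 = 0.0029235 * 9000 = 26.31

26.31


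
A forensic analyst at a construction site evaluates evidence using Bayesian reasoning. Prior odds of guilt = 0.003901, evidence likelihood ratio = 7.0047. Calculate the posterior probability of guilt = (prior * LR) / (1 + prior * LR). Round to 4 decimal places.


Bayesian evidence evaluation:
Posterior odds = prior_odds * LR = 0.003901 * 7.0047 = 0.02732533
Posterior probability = posterior_odds / (1 + posterior_odds)
= 0.02732533 / (1 + 0.02732533)
= 0.02732533 / 1.02732533
= 0.0266

0.0266


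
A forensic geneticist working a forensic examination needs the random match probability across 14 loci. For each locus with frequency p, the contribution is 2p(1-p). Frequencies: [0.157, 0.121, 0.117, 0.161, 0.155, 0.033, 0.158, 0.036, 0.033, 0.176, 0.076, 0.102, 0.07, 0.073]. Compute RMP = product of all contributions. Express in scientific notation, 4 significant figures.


Computing RMP for 14 loci:
Locus 1: 2 * 0.157 * 0.843 = 0.264702
Locus 2: 2 * 0.121 * 0.879 = 0.212718
Locus 3: 2 * 0.117 * 0.883 = 0.206622
Locus 4: 2 * 0.161 * 0.839 = 0.270158
Locus 5: 2 * 0.155 * 0.845 = 0.26195
Locus 6: 2 * 0.033 * 0.967 = 0.063822
Locus 7: 2 * 0.158 * 0.842 = 0.266072
Locus 8: 2 * 0.036 * 0.964 = 0.069408
Locus 9: 2 * 0.033 * 0.967 = 0.063822
Locus 10: 2 * 0.176 * 0.824 = 0.290048
Locus 11: 2 * 0.076 * 0.924 = 0.140448
Locus 12: 2 * 0.102 * 0.898 = 0.183192
Locus 13: 2 * 0.07 * 0.93 = 0.1302
Locus 14: 2 * 0.073 * 0.927 = 0.135342
RMP = 8.144e-12

8.144e-12


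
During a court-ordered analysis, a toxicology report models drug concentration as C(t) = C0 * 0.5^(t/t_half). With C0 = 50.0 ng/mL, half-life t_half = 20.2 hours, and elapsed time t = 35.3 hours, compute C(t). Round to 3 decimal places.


Drug concentration decay:
Number of half-lives = t / t_half = 35.3 / 20.2 = 1.747525
Decay factor = 0.5^1.747525 = 0.29781225
C(t) = 50.0 * 0.29781225 = 14.891 ng/mL

14.891


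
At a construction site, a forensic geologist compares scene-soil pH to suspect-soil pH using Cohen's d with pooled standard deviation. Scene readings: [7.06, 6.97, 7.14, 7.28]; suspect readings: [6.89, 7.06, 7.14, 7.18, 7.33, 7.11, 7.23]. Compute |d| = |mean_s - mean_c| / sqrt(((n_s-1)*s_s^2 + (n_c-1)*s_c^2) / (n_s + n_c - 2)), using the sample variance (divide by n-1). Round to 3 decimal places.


Pooled-variance Cohen's d for soil pH comparison:
Scene mean = 28.45 / 4 = 7.1125
Suspect mean = 49.94 / 7 = 7.134286
Scene sample variance s_s^2 = 0.017292
Suspect sample variance s_c^2 = 0.019229
Pooled variance = ((n_s-1)*s_s^2 + (n_c-1)*s_c^2) / (n_s + n_c - 2) = 0.018583
Pooled SD = sqrt(0.018583) = 0.136319
Mean difference = -0.021786
|d| = |-0.021786| / 0.136319 = 0.160

0.160


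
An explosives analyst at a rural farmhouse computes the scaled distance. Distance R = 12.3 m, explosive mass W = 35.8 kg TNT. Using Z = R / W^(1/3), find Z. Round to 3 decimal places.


Scaled distance calculation:
W^(1/3) = 35.8^(1/3) = 3.295801
Z = R / W^(1/3) = 12.3 / 3.295801
Z = 3.732 m/kg^(1/3)

3.732


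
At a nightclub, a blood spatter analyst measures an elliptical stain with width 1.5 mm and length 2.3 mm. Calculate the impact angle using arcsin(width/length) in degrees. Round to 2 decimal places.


Blood spatter impact angle calculation:
width / length = 1.5 / 2.3 = 0.652174
angle = arcsin(0.652174)
angle = 40.71 degrees

40.71


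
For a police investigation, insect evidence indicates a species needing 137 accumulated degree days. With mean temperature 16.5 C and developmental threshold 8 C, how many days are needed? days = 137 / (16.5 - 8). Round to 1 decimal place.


Insect development time:
Effective temperature = avg_temp - T_base = 16.5 - 8 = 8.5 C
Days = ADD / effective_temp = 137 / 8.5 = 16.1 days

16.1


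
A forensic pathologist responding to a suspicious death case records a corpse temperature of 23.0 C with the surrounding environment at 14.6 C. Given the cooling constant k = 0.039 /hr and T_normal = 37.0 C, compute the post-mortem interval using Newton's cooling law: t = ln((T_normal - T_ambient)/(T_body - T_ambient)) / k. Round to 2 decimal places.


Using Newton's law of cooling:
t = ln((T_normal - T_ambient) / (T_body - T_ambient)) / k
T_normal - T_ambient = 22.4
T_body - T_ambient = 8.4
Ratio = 2.666667
ln(ratio) = 0.980829
t = 0.980829 / 0.039 = 25.15 hours

25.15


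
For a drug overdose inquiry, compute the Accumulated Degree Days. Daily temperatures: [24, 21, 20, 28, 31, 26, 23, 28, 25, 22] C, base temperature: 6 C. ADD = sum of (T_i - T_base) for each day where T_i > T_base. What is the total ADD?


Computing ADD day by day:
Day 1: max(0, 24 - 6) = 18
Day 2: max(0, 21 - 6) = 15
Day 3: max(0, 20 - 6) = 14
Day 4: max(0, 28 - 6) = 22
Day 5: max(0, 31 - 6) = 25
Day 6: max(0, 26 - 6) = 20
Day 7: max(0, 23 - 6) = 17
Day 8: max(0, 28 - 6) = 22
Day 9: max(0, 25 - 6) = 19
Day 10: max(0, 22 - 6) = 16
Total ADD = 188

188


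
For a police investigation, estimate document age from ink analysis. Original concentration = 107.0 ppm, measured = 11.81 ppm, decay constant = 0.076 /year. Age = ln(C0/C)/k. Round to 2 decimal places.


Document age estimation:
C0/C = 107.0 / 11.81 = 9.060119
ln(C0/C) = 2.203882
t = 2.203882 / 0.076 = 29.00 years

29.00


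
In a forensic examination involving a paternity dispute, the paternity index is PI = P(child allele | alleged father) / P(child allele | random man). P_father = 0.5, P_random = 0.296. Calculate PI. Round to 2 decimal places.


Paternity Index calculation:
PI = P(allele|father) / P(allele|random)
PI = 0.5 / 0.296
PI = 1.69

1.69


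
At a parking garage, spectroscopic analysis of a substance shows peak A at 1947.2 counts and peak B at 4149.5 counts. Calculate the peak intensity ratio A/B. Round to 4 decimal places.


Spectral peak ratio:
Peak A = 1947.2 counts
Peak B = 4149.5 counts
Ratio = 1947.2 / 4149.5 = 0.4693

0.4693


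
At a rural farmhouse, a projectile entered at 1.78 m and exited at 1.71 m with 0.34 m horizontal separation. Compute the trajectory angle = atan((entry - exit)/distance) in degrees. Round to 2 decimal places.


Bullet trajectory angle:
Height difference = 1.78 - 1.71 = 0.07 m
angle = atan(0.07 / 0.34)
angle = atan(0.205882)
angle = 11.63 degrees

11.63


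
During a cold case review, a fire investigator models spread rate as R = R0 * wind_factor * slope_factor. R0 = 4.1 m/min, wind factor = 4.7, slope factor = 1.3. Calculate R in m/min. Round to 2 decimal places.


Fire spread rate calculation:
R = R0 * wind_factor * slope_factor
= 4.1 * 4.7 * 1.3
= 19.27 * 1.3
= 25.05 m/min

25.05


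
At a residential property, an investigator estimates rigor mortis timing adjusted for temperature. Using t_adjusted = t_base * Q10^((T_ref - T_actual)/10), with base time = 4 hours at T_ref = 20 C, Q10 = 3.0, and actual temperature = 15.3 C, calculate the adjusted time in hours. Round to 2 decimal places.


Rigor mortis time adjustment:
Exponent = (T_ref - T_actual) / 10 = (20 - 15.3) / 10 = 0.47
Q10 factor = 3.0^0.47 = 1.6759
t_adjusted = 4 * 1.6759 = 6.70 hours

6.70


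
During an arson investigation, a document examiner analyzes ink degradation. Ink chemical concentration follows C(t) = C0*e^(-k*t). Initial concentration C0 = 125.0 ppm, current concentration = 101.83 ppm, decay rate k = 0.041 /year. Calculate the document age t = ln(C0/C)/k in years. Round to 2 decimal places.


Document age estimation:
C0/C = 125.0 / 101.83 = 1.227536
ln(C0/C) = 0.205009
t = 0.205009 / 0.041 = 5.00 years

5.00


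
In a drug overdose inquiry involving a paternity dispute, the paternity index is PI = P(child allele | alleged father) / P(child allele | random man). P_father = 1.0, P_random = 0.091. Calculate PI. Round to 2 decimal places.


Paternity Index calculation:
PI = P(allele|father) / P(allele|random)
PI = 1.0 / 0.091
PI = 10.99

10.99


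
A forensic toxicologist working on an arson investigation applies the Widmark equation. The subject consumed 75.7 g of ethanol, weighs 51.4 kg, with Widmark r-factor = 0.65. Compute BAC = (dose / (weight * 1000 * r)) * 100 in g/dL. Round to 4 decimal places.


Applying the Widmark formula:
BAC = (dose_g / (body_wt * 1000 * r)) * 100
Denominator = 51.4 * 1000 * 0.65 = 33410
BAC = (75.7 / 33410) * 100
BAC = 0.2266 g/dL

0.2266


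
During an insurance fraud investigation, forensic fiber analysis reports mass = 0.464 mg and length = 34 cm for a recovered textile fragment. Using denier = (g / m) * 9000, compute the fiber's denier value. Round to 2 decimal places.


Denier calculation:
Mass in grams = 0.464 mg / 1000 = 0.000464 g
Length in meters = 34 cm / 100 = 0.34 m
Linear density = mass / length = 0.000464 / 0.34 = 0.00136471 g/m
Denier = (g/m) * 9000 = 0.00136471 * 9000 = 12.28

12.28


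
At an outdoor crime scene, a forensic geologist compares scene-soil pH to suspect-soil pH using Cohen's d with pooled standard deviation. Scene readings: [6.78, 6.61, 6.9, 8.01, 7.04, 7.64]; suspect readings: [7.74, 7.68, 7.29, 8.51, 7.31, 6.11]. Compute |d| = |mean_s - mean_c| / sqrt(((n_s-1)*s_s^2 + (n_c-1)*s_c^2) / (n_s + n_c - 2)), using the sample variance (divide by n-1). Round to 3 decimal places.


Pooled-variance Cohen's d for soil pH comparison:
Scene mean = 42.98 / 6 = 7.163333
Suspect mean = 44.64 / 6 = 7.44
Scene sample variance s_s^2 = 0.296347
Suspect sample variance s_c^2 = 0.62016
Pooled variance = ((n_s-1)*s_s^2 + (n_c-1)*s_c^2) / (n_s + n_c - 2) = 0.458253
Pooled SD = sqrt(0.458253) = 0.676944
Mean difference = -0.276667
|d| = |-0.276667| / 0.676944 = 0.409

0.409


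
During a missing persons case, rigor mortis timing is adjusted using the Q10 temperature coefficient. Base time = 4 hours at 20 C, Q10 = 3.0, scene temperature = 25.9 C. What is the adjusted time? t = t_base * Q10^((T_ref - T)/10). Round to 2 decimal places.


Rigor mortis time adjustment:
Exponent = (T_ref - T_actual) / 10 = (20 - 25.9) / 10 = -0.59
Q10 factor = 3.0^-0.59 = 0.523
t_adjusted = 4 * 0.523 = 2.09 hours

2.09


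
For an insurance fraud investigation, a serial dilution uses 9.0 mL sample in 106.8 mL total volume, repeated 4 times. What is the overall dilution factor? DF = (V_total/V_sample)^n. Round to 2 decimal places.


Dilution factor calculation:
Single dilution = V_total / V_sample = 106.8 / 9.0 ≈ 11.866667
Number of dilutions = 4
Total DF = (106.8 / 9.0)^4 (full precision, rounded at the end) = 19829.65

19829.65


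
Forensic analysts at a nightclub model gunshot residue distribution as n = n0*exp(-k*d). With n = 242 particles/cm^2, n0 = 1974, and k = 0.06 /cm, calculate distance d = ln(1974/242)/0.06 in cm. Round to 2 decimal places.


GSR distance calculation:
n0/n = 1974 / 242 = 8.157025
ln(n0/n) = 2.09888
d = 2.09888 / 0.06 = 34.98 cm

34.98


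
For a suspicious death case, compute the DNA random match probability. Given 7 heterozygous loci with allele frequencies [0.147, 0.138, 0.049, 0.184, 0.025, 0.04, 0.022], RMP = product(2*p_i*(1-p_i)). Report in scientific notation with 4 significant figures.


Computing RMP for 7 loci:
Locus 1: 2 * 0.147 * 0.853 = 0.250782
Locus 2: 2 * 0.138 * 0.862 = 0.237912
Locus 3: 2 * 0.049 * 0.951 = 0.093198
Locus 4: 2 * 0.184 * 0.816 = 0.300288
Locus 5: 2 * 0.025 * 0.975 = 0.04875
Locus 6: 2 * 0.04 * 0.96 = 0.0768
Locus 7: 2 * 0.022 * 0.978 = 0.043032
RMP = 2.690e-07

2.690e-07


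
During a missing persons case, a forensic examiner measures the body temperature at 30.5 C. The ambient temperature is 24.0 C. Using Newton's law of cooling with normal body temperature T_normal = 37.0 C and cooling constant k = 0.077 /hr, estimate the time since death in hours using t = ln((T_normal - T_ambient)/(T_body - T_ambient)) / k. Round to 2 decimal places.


Using Newton's law of cooling:
t = ln((T_normal - T_ambient) / (T_body - T_ambient)) / k
T_normal - T_ambient = 13.0
T_body - T_ambient = 6.5
Ratio = 2
ln(ratio) = 0.693147
t = 0.693147 / 0.077 = 9.00 hours

9.00


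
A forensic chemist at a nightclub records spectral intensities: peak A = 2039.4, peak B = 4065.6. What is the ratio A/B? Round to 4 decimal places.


Spectral peak ratio:
Peak A = 2039.4 counts
Peak B = 4065.6 counts
Ratio = 2039.4 / 4065.6 = 0.5016

0.5016


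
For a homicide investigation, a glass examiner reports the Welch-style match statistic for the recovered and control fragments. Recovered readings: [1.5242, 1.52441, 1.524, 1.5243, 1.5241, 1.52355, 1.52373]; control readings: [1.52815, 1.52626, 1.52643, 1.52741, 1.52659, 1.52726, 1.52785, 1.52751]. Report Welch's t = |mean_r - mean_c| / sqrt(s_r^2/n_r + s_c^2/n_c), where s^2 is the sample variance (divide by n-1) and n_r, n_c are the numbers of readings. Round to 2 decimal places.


Welch's t-criterion for glass RI comparison:
Recovered mean = sum / n_r = 10.66829 / 7 = 1.5240414
Control mean = sum / n_c = 12.21746 / 8 = 1.5271825
Recovered sample variance s_r^2 = 9.52476e-08
Control sample variance s_c^2 = 4.73564e-07
Welch SE (unpooled) = sqrt(s_r^2/n_r + s_c^2/n_c) = sqrt(1.36068e-08 + 5.91955e-08) = sqrt(7.28023e-08) = 0.000269819
|mean_r - mean_c| = 0.00314107
t = 0.00314107 / 0.000269819 = 11.64

11.64


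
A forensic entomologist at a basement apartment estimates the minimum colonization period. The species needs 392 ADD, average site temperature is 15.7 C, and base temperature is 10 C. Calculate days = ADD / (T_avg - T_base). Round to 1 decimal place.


Insect development time:
Effective temperature = avg_temp - T_base = 15.7 - 10 = 5.7 C
Days = ADD / effective_temp = 392 / 5.7 = 68.8 days

68.8


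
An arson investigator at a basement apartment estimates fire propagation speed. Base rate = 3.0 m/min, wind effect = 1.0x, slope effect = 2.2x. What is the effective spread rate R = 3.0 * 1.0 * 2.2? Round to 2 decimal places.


Fire spread rate calculation:
R = R0 * wind_factor * slope_factor
= 3.0 * 1.0 * 2.2
= 3 * 2.2
= 6.60 m/min

6.60


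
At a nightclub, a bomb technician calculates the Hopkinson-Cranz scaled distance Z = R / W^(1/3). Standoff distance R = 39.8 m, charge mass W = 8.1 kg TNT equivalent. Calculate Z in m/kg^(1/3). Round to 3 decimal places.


Scaled distance calculation:
W^(1/3) = 8.1^(1/3) = 2.008299
Z = R / W^(1/3) = 39.8 / 2.008299
Z = 19.818 m/kg^(1/3)

19.818


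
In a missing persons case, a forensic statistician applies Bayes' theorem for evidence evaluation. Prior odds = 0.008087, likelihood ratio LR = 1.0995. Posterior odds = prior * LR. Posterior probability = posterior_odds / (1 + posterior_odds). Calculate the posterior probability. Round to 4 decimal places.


Bayesian evidence evaluation:
Posterior odds = prior_odds * LR = 0.008087 * 1.0995 = 0.008891656
Posterior probability = posterior_odds / (1 + posterior_odds)
= 0.008891656 / (1 + 0.008891656)
= 0.008891656 / 1.008891656
= 0.0088

0.0088


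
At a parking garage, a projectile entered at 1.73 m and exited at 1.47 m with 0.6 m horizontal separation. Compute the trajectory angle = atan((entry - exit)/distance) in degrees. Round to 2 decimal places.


Bullet trajectory angle:
Height difference = 1.73 - 1.47 = 0.26 m
angle = atan(0.26 / 0.6)
angle = atan(0.433333)
angle = 23.43 degrees

23.43


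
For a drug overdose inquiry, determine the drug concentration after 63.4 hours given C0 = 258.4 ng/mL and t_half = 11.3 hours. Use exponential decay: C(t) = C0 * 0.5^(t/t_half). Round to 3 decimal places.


Drug concentration decay:
Number of half-lives = t / t_half = 63.4 / 11.3 = 5.610619
Decay factor = 0.5^5.610619 = 0.02046611
C(t) = 258.4 * 0.02046611 = 5.288 ng/mL

5.288
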